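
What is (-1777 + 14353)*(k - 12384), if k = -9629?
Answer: -276835488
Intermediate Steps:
(-1777 + 14353)*(k - 12384) = (-1777 + 14353)*(-9629 - 12384) = 12576*(-22013) = -276835488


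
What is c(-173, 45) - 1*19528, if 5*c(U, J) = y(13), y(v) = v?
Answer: -97627/5 ≈ -19525.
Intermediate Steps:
c(U, J) = 13/5 (c(U, J) = (⅕)*13 = 13/5)
c(-173, 45) - 1*19528 = 13/5 - 1*19528 = 13/5 - 19528 = -97627/5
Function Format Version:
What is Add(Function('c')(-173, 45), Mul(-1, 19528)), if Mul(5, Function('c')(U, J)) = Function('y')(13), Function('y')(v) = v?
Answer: Rational(-97627, 5) ≈ -19525.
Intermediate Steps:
Function('c')(U, J) = Rational(13, 5) (Function('c')(U, J) = Mul(Rational(1, 5), 13) = Rational(13, 5))
Add(Function('c')(-173, 45), Mul(-1, 19528)) = Add(Rational(13, 5), Mul(-1, 19528)) = Add(Rational(13, 5), -19528) = Rational(-97627, 5)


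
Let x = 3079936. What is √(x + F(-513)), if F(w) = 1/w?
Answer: √90060408519/171 ≈ 1755.0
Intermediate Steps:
√(x + F(-513)) = √(3079936 + 1/(-513)) = √(3079936 - 1/513) = √(1580007167/513) = √90060408519/171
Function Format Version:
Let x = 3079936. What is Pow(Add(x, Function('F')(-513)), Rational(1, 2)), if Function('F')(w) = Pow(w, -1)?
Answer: Mul(Rational(1, 171), Pow(90060408519, Rational(1, 2))) ≈ 1755.0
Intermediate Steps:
Pow(Add(x, Function('F')(-513)), Rational(1, 2)) = Pow(Add(3079936, Pow(-513, -1)), Rational(1, 2)) = Pow(Add(3079936, Rational(-1, 513)), Rational(1, 2)) = Pow(Rational(1580007167, 513), Rational(1, 2)) = Mul(Rational(1, 171), Pow(90060408519, Rational(1, 2)))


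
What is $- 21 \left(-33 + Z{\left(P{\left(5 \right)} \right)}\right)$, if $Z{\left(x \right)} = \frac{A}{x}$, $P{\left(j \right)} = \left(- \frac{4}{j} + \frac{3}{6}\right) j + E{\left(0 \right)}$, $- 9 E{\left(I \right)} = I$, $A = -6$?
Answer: $609$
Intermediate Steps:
$E{\left(I \right)} = - \frac{I}{9}$
$P{\left(j \right)} = j \left(\frac{1}{2} - \frac{4}{j}\right)$ ($P{\left(j \right)} = \left(- \frac{4}{j} + \frac{3}{6}\right) j - 0 = \left(- \frac{4}{j} + 3 \cdot \frac{1}{6}\right) j + 0 = \left(- \frac{4}{j} + \frac{1}{2}\right) j + 0 = \left(\frac{1}{2} - \frac{4}{j}\right) j + 0 = j \left(\frac{1}{2} - \frac{4}{j}\right) + 0 = j \left(\frac{1}{2} - \frac{4}{j}\right)$)
$Z{\left(x \right)} = - \frac{6}{x}$
$- 21 \left(-33 + Z{\left(P{\left(5 \right)} \right)}\right) = - 21 \left(-33 - \frac{6}{-4 + \frac{1}{2} \cdot 5}\right) = - 21 \left(-33 - \frac{6}{-4 + \frac{5}{2}}\right) = - 21 \left(-33 - \frac{6}{- \frac{3}{2}}\right) = - 21 \left(-33 - -4\right) = - 21 \left(-33 + 4\right) = \left(-21\right) \left(-29\right) = 609$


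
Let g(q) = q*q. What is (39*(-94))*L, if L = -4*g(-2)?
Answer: 58656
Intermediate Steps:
g(q) = q²
L = -16 (L = -4*(-2)² = -4*4 = -16)
(39*(-94))*L = (39*(-94))*(-16) = -3666*(-16) = 58656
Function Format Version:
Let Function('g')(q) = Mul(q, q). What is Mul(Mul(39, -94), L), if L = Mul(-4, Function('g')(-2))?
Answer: 58656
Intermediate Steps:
Function('g')(q) = Pow(q, 2)
L = -16 (L = Mul(-4, Pow(-2, 2)) = Mul(-4, 4) = -16)
Mul(Mul(39, -94), L) = Mul(Mul(39, -94), -16) = Mul(-3666, -16) = 58656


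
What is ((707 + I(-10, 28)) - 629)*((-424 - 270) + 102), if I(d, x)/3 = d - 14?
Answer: -3552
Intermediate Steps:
I(d, x) = -42 + 3*d (I(d, x) = 3*(d - 14) = 3*(-14 + d) = -42 + 3*d)
((707 + I(-10, 28)) - 629)*((-424 - 270) + 102) = ((707 + (-42 + 3*(-10))) - 629)*((-424 - 270) + 102) = ((707 + (-42 - 30)) - 629)*(-694 + 102) = ((707 - 72) - 629)*(-592) = (635 - 629)*(-592) = 6*(-592) = -3552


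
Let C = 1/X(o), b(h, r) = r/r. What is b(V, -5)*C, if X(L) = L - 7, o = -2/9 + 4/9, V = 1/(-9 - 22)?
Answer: -9/61 ≈ -0.14754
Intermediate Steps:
V = -1/31 (V = 1/(-31) = -1/31 ≈ -0.032258)
b(h, r) = 1
o = 2/9 (o = -2*⅑ + 4*(⅑) = -2/9 + 4/9 = 2/9 ≈ 0.22222)
X(L) = -7 + L
C = -9/61 (C = 1/(-7 + 2/9) = 1/(-61/9) = -9/61 ≈ -0.14754)
b(V, -5)*C = 1*(-9/61) = -9/61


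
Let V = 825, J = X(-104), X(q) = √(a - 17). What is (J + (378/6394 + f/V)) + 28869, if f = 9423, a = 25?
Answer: 25390996827/879175 + 2*√2 ≈ 28883.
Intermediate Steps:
X(q) = 2*√2 (X(q) = √(25 - 17) = √8 = 2*√2)
J = 2*√2 ≈ 2.8284
(J + (378/6394 + f/V)) + 28869 = (2*√2 + (378/6394 + 9423/825)) + 28869 = (2*√2 + (378*(1/6394) + 9423*(1/825))) + 28869 = (2*√2 + (189/3197 + 3141/275)) + 28869 = (2*√2 + 10093752/879175) + 28869 = (10093752/879175 + 2*√2) + 28869 = 25390996827/879175 + 2*√2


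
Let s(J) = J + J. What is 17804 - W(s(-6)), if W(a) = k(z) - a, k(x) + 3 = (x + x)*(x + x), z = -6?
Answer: 17651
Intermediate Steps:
s(J) = 2*J
k(x) = -3 + 4*x² (k(x) = -3 + (x + x)*(x + x) = -3 + (2*x)*(2*x) = -3 + 4*x²)
W(a) = 141 - a (W(a) = (-3 + 4*(-6)²) - a = (-3 + 4*36) - a = (-3 + 144) - a = 141 - a)
17804 - W(s(-6)) = 17804 - (141 - 2*(-6)) = 17804 - (141 - 1*(-12)) = 17804 - (141 + 12) = 17804 - 1*153 = 17804 - 153 = 17651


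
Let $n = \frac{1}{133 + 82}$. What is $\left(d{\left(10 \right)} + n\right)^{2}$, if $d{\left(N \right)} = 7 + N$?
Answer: $\frac{13366336}{46225} \approx 289.16$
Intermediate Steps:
$n = \frac{1}{215} \approx 0.0046512$
$\left(d{\left(10 \right)} + n\right)^{2} = \left(\left(7 + 10\right) + \frac{1}{215}\right)^{2} = \left(17 + \frac{1}{215}\right)^{2} = \left(\frac{3656}{215}\right)^{2} = \frac{13366336}{46225}$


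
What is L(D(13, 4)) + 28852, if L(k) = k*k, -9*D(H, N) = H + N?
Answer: 2337301/81 ≈ 28856.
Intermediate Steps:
D(H, N) = -H/9 - N/9 (D(H, N) = -(H + N)/9 = -H/9 - N/9)
L(k) = k²
L(D(13, 4)) + 28852 = (-⅑*13 - ⅑*4)² + 28852 = (-13/9 - 4/9)² + 28852 = (-17/9)² + 28852 = 289/81 + 28852 = 2337301/81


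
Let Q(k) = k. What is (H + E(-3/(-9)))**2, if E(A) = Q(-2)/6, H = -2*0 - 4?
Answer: 169/9 ≈ 18.778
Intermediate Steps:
H = -4 (H = 0 - 4 = -4)
E(A) = -1/3 (E(A) = -2/6 = -2*1/6 = -1/3)
(H + E(-3/(-9)))**2 = (-4 - 1/3)**2 = (-13/3)**2 = 169/9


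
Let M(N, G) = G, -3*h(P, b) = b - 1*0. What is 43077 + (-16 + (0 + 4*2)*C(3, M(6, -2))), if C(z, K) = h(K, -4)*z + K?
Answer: 43077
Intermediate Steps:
h(P, b) = -b/3 (h(P, b) = -(b - 1*0)/3 = -(b + 0)/3 = -b/3)
C(z, K) = K + 4*z/3 (C(z, K) = (-1/3*(-4))*z + K = 4*z/3 + K = K + 4*z/3)
43077 + (-16 + (0 + 4*2)*C(3, M(6, -2))) = 43077 + (-16 + (0 + 4*2)*(-2 + (4/3)*3)) = 43077 + (-16 + (0 + 8)*(-2 + 4)) = 43077 + (-16 + 8*2) = 43077 + (-16 + 16) = 43077 + 0 = 43077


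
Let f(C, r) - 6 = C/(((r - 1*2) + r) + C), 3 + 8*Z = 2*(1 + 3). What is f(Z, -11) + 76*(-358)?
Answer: -5086779/187 ≈ -27202.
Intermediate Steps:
Z = 5/8 (Z = -3/8 + (2*(1 + 3))/8 = -3/8 + (2*4)/8 = -3/8 + (⅛)*8 = -3/8 + 1 = 5/8 ≈ 0.62500)
f(C, r) = 6 + C/(-2 + C + 2*r) (f(C, r) = 6 + C/(((r - 1*2) + r) + C) = 6 + C/(((r - 2) + r) + C) = 6 + C/(((-2 + r) + r) + C) = 6 + C/((-2 + 2*r) + C) = 6 + C/(-2 + C + 2*r))
f(Z, -11) + 76*(-358) = (-12 + 7*(5/8) + 12*(-11))/(-2 + 5/8 + 2*(-11)) + 76*(-358) = (-12 + 35/8 - 132)/(-2 + 5/8 - 22) - 27208 = -1117/8/(-187/8) - 27208 = -8/187*(-1117/8) - 27208 = 1117/187 - 27208 = -5086779/187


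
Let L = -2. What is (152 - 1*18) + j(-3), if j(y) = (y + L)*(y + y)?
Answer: 164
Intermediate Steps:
j(y) = 2*y*(-2 + y) (j(y) = (y - 2)*(y + y) = (-2 + y)*(2*y) = 2*y*(-2 + y))
(152 - 1*18) + j(-3) = (152 - 1*18) + 2*(-3)*(-2 - 3) = (152 - 18) + 2*(-3)*(-5) = 134 + 30 = 164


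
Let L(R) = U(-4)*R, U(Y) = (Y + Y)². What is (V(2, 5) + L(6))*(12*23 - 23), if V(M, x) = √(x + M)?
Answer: 97152 + 253*√7 ≈ 97821.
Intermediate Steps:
U(Y) = 4*Y² (U(Y) = (2*Y)² = 4*Y²)
V(M, x) = √(M + x)
L(R) = 64*R (L(R) = (4*(-4)²)*R = (4*16)*R = 64*R)
(V(2, 5) + L(6))*(12*23 - 23) = (√(2 + 5) + 64*6)*(12*23 - 23) = (√7 + 384)*(276 - 23) = (384 + √7)*253 = 97152 + 253*√7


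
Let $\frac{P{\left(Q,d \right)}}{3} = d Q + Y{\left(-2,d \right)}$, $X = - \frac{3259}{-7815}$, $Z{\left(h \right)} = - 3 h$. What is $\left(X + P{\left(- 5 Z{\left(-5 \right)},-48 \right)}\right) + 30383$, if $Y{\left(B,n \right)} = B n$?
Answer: $\frac{324099124}{7815} \approx 41471.0$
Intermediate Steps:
$X = \frac{3259}{7815}$ ($X = \left(-3259\right) \left(- \frac{1}{7815}\right) = \frac{3259}{7815} \approx 0.41702$)
$P{\left(Q,d \right)} = - 6 d + 3 Q d$ ($P{\left(Q,d \right)} = 3 \left(d Q - 2 d\right) = 3 \left(Q d - 2 d\right) = 3 \left(- 2 d + Q d\right) = - 6 d + 3 Q d$)
$\left(X + P{\left(- 5 Z{\left(-5 \right)},-48 \right)}\right) + 30383 = \left(\frac{3259}{7815} + 3 \left(-48\right) \left(-2 - 5 \left(\left(-3\right) \left(-5\right)\right)\right)\right) + 30383 = \left(\frac{3259}{7815} + 3 \left(-48\right) \left(-2 - 75\right)\right) + 30383 = \left(\frac{3259}{7815} + 3 \left(-48\right) \left(-77\right)\right) + 30383 = \left(\frac{3259}{7815} + 11088\right) + 30383 = \frac{86655979}{7815} + 30383 = \frac{324099124}{7815}$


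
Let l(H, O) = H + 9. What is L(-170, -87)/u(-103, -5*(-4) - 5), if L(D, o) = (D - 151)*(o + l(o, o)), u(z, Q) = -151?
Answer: -52965/151 ≈ -350.76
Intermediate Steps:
l(H, O) = 9 + H
L(D, o) = (-151 + D)*(9 + 2*o) (L(D, o) = (D - 151)*(o + (9 + o)) = (-151 + D)*(9 + 2*o))
L(-170, -87)/u(-103, -5*(-4) - 5) = (-1359 - 302*(-87) - 170*(-87) - 170*(9 - 87))/(-151) = (-1359 + 26274 + 14790 - 170*(-78))*(-1/151) = (-1359 + 26274 + 14790 + 13260)*(-1/151) = 52965*(-1/151) = -52965/151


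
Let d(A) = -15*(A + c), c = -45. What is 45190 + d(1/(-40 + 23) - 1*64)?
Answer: 796040/17 ≈ 46826.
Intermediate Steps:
d(A) = 675 - 15*A (d(A) = -15*(A - 45) = -15*(-45 + A) = 675 - 15*A)
45190 + d(1/(-40 + 23) - 1*64) = 45190 + (675 - 15*(1/(-40 + 23) - 1*64)) = 45190 + (675 - 15*(1/(-17) - 64)) = 45190 + (675 - 15*(-1/17 - 64)) = 45190 + (675 - 15*(-1089/17)) = 45190 + (675 + 16335/17) = 45190 + 27810/17 = 796040/17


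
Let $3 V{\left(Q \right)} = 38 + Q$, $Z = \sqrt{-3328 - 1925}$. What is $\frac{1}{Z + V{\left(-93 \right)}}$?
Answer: $- \frac{165}{50302} - \frac{9 i \sqrt{5253}}{50302} \approx -0.0032802 - 0.012968 i$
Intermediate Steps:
$Z = i \sqrt{5253}$ ($Z = \sqrt{-5253} = i \sqrt{5253} \approx 72.478 i$)
$V{\left(Q \right)} = \frac{38}{3} + \frac{Q}{3}$ ($V{\left(Q \right)} = \frac{38 + Q}{3} = \frac{38}{3} + \frac{Q}{3}$)
$\frac{1}{Z + V{\left(-93 \right)}} = \frac{1}{i \sqrt{5253} + \left(\frac{38}{3} + \frac{1}{3} \left(-93\right)\right)} = \frac{1}{i \sqrt{5253} + \left(\frac{38}{3} - 31\right)} = \frac{1}{i \sqrt{5253} - \frac{55}{3}} = \frac{1}{- \frac{55}{3} + i \sqrt{5253}}$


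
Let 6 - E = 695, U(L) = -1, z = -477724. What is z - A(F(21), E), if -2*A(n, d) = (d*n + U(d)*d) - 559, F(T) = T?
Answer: -969787/2 ≈ -4.8489e+5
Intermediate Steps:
E = -689 (E = 6 - 1*695 = 6 - 695 = -689)
A(n, d) = 559/2 + d/2 - d*n/2 (A(n, d) = -((d*n - d) - 559)/2 = -((-d + d*n) - 559)/2 = -(-559 - d + d*n)/2 = 559/2 + d/2 - d*n/2)
z - A(F(21), E) = -477724 - (559/2 + (1/2)*(-689) - 1/2*(-689)*21) = -477724 - (559/2 - 689/2 + 14469/2) = -477724 - 1*14339/2 = -477724 - 14339/2 = -969787/2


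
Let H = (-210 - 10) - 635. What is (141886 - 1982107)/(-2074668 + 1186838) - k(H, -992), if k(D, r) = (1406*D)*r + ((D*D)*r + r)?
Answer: -414914180365219/887830 ≈ -4.6734e+8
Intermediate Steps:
H = -855 (H = -220 - 635 = -855)
k(D, r) = r + r*D**2 + 1406*D*r (k(D, r) = 1406*D*r + (D**2*r + r) = 1406*D*r + (r*D**2 + r) = 1406*D*r + (r + r*D**2) = r + r*D**2 + 1406*D*r)
(141886 - 1982107)/(-2074668 + 1186838) - k(H, -992) = (141886 - 1982107)/(-2074668 + 1186838) - (-992)*(1 + (-855)**2 + 1406*(-855)) = -1840221/(-887830) - (-992)*(1 + 731025 - 1202130) = -1840221*(-1/887830) - (-992)*(-471104) = 1840221/887830 - 1*467335168 = 1840221/887830 - 467335168 = -414914180365219/887830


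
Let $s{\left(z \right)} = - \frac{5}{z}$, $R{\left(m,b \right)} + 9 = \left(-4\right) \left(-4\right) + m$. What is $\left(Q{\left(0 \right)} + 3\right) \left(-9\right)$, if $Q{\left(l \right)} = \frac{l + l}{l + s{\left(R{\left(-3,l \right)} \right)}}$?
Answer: $-27$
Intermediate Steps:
$R{\left(m,b \right)} = 7 + m$ ($R{\left(m,b \right)} = -9 + \left(\left(-4\right) \left(-4\right) + m\right) = -9 + \left(16 + m\right) = 7 + m$)
$Q{\left(l \right)} = \frac{2 l}{- \frac{5}{4} + l}$ ($Q{\left(l \right)} = \frac{l + l}{l - \frac{5}{7 - 3}} = \frac{2 l}{l - \frac{5}{4}} = \frac{2 l}{- \frac{5}{4} + l}$)
$\left(Q{\left(0 \right)} + 3\right) \left(-9\right) = \left(8 \cdot 0 \frac{1}{-5 + 4 \cdot 0} + 3\right) \left(-9\right) = \left(8 \cdot 0 \frac{1}{-5 + 0} + 3\right) \left(-9\right) = \left(8 \cdot 0 \frac{1}{-5} + 3\right) \left(-9\right) = \left(8 \cdot 0 \left(- \frac{1}{5}\right) + 3\right) \left(-9\right) = \left(0 + 3\right) \left(-9\right) = 3 \left(-9\right) = -27$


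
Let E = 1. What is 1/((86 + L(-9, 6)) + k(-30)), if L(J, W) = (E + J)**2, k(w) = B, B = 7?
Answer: 1/157 ≈ 0.0063694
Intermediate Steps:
k(w) = 7
L(J, W) = (1 + J)**2
1/((86 + L(-9, 6)) + k(-30)) = 1/((86 + (1 - 9)**2) + 7) = 1/((86 + (-8)**2) + 7) = 1/((86 + 64) + 7) = 1/(150 + 7) = 1/157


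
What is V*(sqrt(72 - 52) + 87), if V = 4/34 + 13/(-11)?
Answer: -17313/187 - 398*sqrt(5)/187 ≈ -97.342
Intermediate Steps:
V = -199/187 (V = 4*(1/34) + 13*(-1/11) = 2/17 - 13/11 = -199/187 ≈ -1.0642)
V*(sqrt(72 - 52) + 87) = -199*(sqrt(72 - 52) + 87)/187 = -199*(sqrt(20) + 87)/187 = -199*(2*sqrt(5) + 87)/187 = -199*(87 + 2*sqrt(5))/187 = -17313/187 - 398*sqrt(5)/187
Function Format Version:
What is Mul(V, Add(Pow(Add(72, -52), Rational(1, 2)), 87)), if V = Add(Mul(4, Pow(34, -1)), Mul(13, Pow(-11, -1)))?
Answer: Add(Rational(-17313, 187), Mul(Rational(-398, 187), Pow(5, Rational(1, 2)))) ≈ -97.342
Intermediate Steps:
V = Rational(-199, 187) (V = Add(Mul(4, Rational(1, 34)), Mul(13, Rational(-1, 11))) = Add(Rational(2, 17), Rational(-13, 11)) = Rational(-199, 187) ≈ -1.0642)
Mul(V, Add(Pow(Add(72, -52), Rational(1, 2)), 87)) = Mul(Rational(-199, 187), Add(Pow(Add(72, -52), Rational(1, 2)), 87)) = Mul(Rational(-199, 187), Add(Pow(20, Rational(1, 2)), 87)) = Mul(Rational(-199, 187), Add(Mul(2, Pow(5, Rational(1, 2))), 87)) = Mul(Rational(-199, 187), Add(87, Mul(2, Pow(5, Rational(1, 2))))) = Add(Rational(-17313, 187), Mul(Rational(-398, 187), Pow(5, Rational(1, 2))))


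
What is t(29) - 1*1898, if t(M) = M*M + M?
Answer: -1028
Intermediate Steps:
t(M) = M + M² (t(M) = M² + M = M + M²)
t(29) - 1*1898 = 29*(1 + 29) - 1*1898 = 29*30 - 1898 = 870 - 1898 = -1028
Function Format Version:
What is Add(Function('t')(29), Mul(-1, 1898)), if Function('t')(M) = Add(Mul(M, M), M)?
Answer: -1028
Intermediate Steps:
Function('t')(M) = Add(M, Pow(M, 2)) (Function('t')(M) = Add(Pow(M, 2), M) = Add(M, Pow(M, 2)))
Add(Function('t')(29), Mul(-1, 1898)) = Add(Mul(29, Add(1, 29)), Mul(-1, 1898)) = Add(Mul(29, 30), -1898) = Add(870, -1898) = -1028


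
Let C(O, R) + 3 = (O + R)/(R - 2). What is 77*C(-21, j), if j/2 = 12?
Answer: -441/2 ≈ -220.50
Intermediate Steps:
j = 24 (j = 2*12 = 24)
C(O, R) = -3 + (O + R)/(-2 + R) (C(O, R) = -3 + (O + R)/(R - 2) = -3 + (O + R)/(-2 + R))
77*C(-21, j) = 77*((6 - 21 - 2*24)/(-2 + 24)) = 77*((6 - 21 - 48)/22) = 77*((1/22)*(-63)) = 77*(-63/22) = -441/2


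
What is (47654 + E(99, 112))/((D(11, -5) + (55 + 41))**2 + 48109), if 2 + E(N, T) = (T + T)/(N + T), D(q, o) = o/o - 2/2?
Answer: 10054796/12095575 ≈ 0.83128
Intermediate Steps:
D(q, o) = 0 (D(q, o) = 1 - 2*1/2 = 1 - 1 = 0)
E(N, T) = -2 + 2*T/(N + T) (E(N, T) = -2 + (T + T)/(N + T) = -2 + (2*T)/(N + T) = -2 + 2*T/(N + T))
(47654 + E(99, 112))/((D(11, -5) + (55 + 41))**2 + 48109) = (47654 - 2*99/(99 + 112))/((0 + (55 + 41))**2 + 48109) = (47654 - 2*99/211)/((0 + 96)**2 + 48109) = (47654 - 2*99*1/211)/(96**2 + 48109) = (47654 - 198/211)/(9216 + 48109) = (10054796/211)/57325 = (10054796/211)*(1/57325) = 10054796/12095575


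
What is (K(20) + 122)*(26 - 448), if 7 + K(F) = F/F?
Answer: -48952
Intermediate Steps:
K(F) = -6 (K(F) = -7 + F/F = -7 + 1 = -6)
(K(20) + 122)*(26 - 448) = (-6 + 122)*(26 - 448) = 116*(-422) = -48952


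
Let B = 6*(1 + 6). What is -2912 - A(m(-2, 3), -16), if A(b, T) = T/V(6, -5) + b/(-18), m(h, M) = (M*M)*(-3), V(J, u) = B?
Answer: -122351/42 ≈ -2913.1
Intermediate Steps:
B = 42 (B = 6*7 = 42)
V(J, u) = 42
m(h, M) = -3*M**2 (m(h, M) = M**2*(-3) = -3*M**2)
A(b, T) = -b/18 + T/42 (A(b, T) = T/42 + b/(-18) = T*(1/42) + b*(-1/18) = T/42 - b/18 = -b/18 + T/42)
-2912 - A(m(-2, 3), -16) = -2912 - (-(-1)*3**2/6 + (1/42)*(-16)) = -2912 - (-(-1)*9/6 - 8/21) = -2912 - (-1/18*(-27) - 8/21) = -2912 - (3/2 - 8/21) = -2912 - 1*47/42 = -2912 - 47/42 = -122351/42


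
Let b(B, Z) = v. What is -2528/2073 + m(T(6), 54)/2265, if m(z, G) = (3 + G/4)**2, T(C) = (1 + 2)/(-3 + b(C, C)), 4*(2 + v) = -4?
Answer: -6882061/6260460 ≈ -1.0993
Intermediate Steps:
v = -3 (v = -2 + (1/4)*(-4) = -2 - 1 = -3)
b(B, Z) = -3
T(C) = -1/2 (T(C) = (1 + 2)/(-3 - 3) = 3/(-6) = 3*(-1/6) = -1/2)
m(z, G) = (3 + G/4)**2 (m(z, G) = (3 + G*(1/4))**2 = (3 + G/4)**2)
-2528/2073 + m(T(6), 54)/2265 = -2528/2073 + ((12 + 54)**2/16)/2265 = -2528*1/2073 + ((1/16)*66**2)*(1/2265) = -2528/2073 + ((1/16)*4356)*(1/2265) = -2528/2073 + (1089/4)*(1/2265) = -2528/2073 + 363/3020 = -6882061/6260460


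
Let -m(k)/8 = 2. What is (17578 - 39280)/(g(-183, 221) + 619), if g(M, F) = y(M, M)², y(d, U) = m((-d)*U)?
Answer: -21702/875 ≈ -24.802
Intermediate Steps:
m(k) = -16 (m(k) = -8*2 = -16)
y(d, U) = -16
g(M, F) = 256 (g(M, F) = (-16)² = 256)
(17578 - 39280)/(g(-183, 221) + 619) = (17578 - 39280)/(256 + 619) = -21702/875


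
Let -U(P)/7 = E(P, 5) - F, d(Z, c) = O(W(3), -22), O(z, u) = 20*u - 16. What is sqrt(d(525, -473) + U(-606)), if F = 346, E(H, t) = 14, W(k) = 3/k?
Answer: 2*sqrt(467) ≈ 43.220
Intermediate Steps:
O(z, u) = -16 + 20*u
d(Z, c) = -456 (d(Z, c) = -16 + 20*(-22) = -16 - 440 = -456)
U(P) = 2324 (U(P) = -7*(14 - 1*346) = -7*(14 - 346) = -7*(-332) = 2324)
sqrt(d(525, -473) + U(-606)) = sqrt(-456 + 2324) = sqrt(1868) = 2*sqrt(467)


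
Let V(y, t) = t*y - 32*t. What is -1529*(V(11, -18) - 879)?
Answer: 766029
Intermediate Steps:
V(y, t) = -32*t + t*y
-1529*(V(11, -18) - 879) = -1529*(-18*(-32 + 11) - 879) = -1529*(-18*(-21) - 879) = -1529*(378 - 879) = -1529*(-501) = 766029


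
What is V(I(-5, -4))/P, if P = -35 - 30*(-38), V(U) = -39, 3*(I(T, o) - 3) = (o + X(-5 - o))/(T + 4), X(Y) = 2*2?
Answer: -3/85 ≈ -0.035294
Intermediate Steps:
X(Y) = 4
I(T, o) = 3 + (4 + o)/(3*(4 + T)) (I(T, o) = 3 + ((o + 4)/(T + 4))/3 = 3 + ((4 + o)/(4 + T))/3 = 3 + (4 + o)/(3*(4 + T)))
P = 1105 (P = -35 + 1140 = 1105)
V(I(-5, -4))/P = -39/1105 = -39*1/1105 = -3/85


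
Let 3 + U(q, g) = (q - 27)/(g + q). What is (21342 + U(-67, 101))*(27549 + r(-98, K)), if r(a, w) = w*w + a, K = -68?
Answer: 11634115700/17 ≈ 6.8436e+8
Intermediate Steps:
U(q, g) = -3 + (-27 + q)/(g + q) (U(q, g) = -3 + (q - 27)/(g + q) = -3 + (-27 + q)/(g + q))
r(a, w) = a + w² (r(a, w) = w² + a = a + w²)
(21342 + U(-67, 101))*(27549 + r(-98, K)) = (21342 + (-27 - 3*101 - 2*(-67))/(101 - 67))*(27549 + (-98 + (-68)²)) = (21342 + (-27 - 303 + 134)/34)*(27549 + (-98 + 4624)) = (21342 + (1/34)*(-196))*(27549 + 4526) = (21342 - 98/17)*32075 = (362716/17)*32075 = 11634115700/17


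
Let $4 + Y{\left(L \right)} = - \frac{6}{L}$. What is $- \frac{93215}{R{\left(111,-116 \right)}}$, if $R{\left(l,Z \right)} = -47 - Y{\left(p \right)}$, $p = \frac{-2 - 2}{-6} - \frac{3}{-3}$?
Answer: $\frac{466075}{197} \approx 2365.9$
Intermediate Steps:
$p = \frac{5}{3}$ ($p = \left(-4\right) \left(- \frac{1}{6}\right) - -1 = \frac{2}{3} + 1 = \frac{5}{3} \approx 1.6667$)
$Y{\left(L \right)} = -4 - \frac{6}{L}$
$R{\left(l,Z \right)} = - \frac{197}{5}$ ($R{\left(l,Z \right)} = -47 - \left(-4 - \frac{6}{\frac{5}{3}}\right) = -47 - \left(-4 - \frac{18}{5}\right) = -47 - - \frac{38}{5} = -47 + \frac{38}{5} = - \frac{197}{5}$)
$- \frac{93215}{R{\left(111,-116 \right)}} = - \frac{93215}{- \frac{197}{5}} = \left(-93215\right) \left(- \frac{5}{197}\right) = \frac{466075}{197}$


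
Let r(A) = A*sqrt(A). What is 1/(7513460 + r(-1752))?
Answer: 1878365/14114364735652 + 219*I*sqrt(438)/3528591183913 ≈ 1.3308e-7 + 1.2989e-9*I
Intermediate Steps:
r(A) = A**(3/2)
1/(7513460 + r(-1752)) = 1/(7513460 + (-1752)**(3/2)) = 1/(7513460 - 3504*I*sqrt(438))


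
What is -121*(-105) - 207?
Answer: 12498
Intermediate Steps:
-121*(-105) - 207 = 12705 - 207 = 12498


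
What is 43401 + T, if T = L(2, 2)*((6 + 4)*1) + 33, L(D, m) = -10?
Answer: 43334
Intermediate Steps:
T = -67 (T = -10*(6 + 4) + 33 = -100 + 33 = -67)
43401 + T = 43401 - 67 = 43334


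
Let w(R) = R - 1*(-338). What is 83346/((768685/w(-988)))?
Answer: -10834980/153737 ≈ -70.477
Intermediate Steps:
w(R) = 338 + R (w(R) = R + 338 = 338 + R)
83346/((768685/w(-988))) = 83346/((768685/(338 - 988))) = 83346/((768685/(-650))) = 83346/((768685*(-1/650))) = 83346/(-153737/130) = 83346*(-130/153737) = -10834980/153737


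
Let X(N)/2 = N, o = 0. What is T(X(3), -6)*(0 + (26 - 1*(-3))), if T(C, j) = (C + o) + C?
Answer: 348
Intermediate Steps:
X(N) = 2*N
T(C, j) = 2*C (T(C, j) = (C + 0) + C = C + C = 2*C)
T(X(3), -6)*(0 + (26 - 1*(-3))) = (2*(2*3))*(0 + (26 - 1*(-3))) = (2*6)*(0 + (26 + 3)) = 12*(0 + 29) = 12*29 = 348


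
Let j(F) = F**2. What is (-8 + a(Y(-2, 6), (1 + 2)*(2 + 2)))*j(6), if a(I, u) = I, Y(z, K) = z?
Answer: -360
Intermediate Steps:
(-8 + a(Y(-2, 6), (1 + 2)*(2 + 2)))*j(6) = (-8 - 2)*6**2 = -10*36 = -360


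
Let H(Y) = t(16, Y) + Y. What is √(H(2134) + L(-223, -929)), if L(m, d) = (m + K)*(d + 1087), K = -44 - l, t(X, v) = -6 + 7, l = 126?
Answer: I*√59959 ≈ 244.87*I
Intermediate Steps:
t(X, v) = 1
K = -170 (K = -44 - 1*126 = -44 - 126 = -170)
L(m, d) = (-170 + m)*(1087 + d) (L(m, d) = (m - 170)*(d + 1087) = (-170 + m)*(1087 + d))
H(Y) = 1 + Y
√(H(2134) + L(-223, -929)) = √((1 + 2134) + (-184790 - 170*(-929) + 1087*(-223) - 929*(-223))) = √(2135 + (-184790 + 157930 - 242401 + 207167)) = √(2135 - 62094) = √(-59959) = I*√59959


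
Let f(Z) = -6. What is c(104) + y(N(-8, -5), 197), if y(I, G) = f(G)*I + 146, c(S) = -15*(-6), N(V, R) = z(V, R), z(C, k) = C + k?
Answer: 314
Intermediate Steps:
N(V, R) = R + V (N(V, R) = V + R = R + V)
c(S) = 90
y(I, G) = 146 - 6*I (y(I, G) = -6*I + 146 = 146 - 6*I)
c(104) + y(N(-8, -5), 197) = 90 + (146 - 6*(-5 - 8)) = 90 + (146 - 6*(-13)) = 90 + (146 + 78) = 90 + 224 = 314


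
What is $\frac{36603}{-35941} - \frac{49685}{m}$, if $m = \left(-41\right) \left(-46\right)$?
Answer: $- \frac{1854761843}{67784726} \approx -27.363$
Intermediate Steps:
$m = 1886$
$\frac{36603}{-35941} - \frac{49685}{m} = \frac{36603}{-35941} - \frac{49685}{1886} = 36603 \left(- \frac{1}{35941}\right) - \frac{49685}{1886} = - \frac{36603}{35941} - \frac{49685}{1886} = - \frac{1854761843}{67784726}$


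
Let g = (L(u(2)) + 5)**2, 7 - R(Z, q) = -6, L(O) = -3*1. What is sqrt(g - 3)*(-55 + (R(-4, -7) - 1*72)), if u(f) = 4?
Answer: -114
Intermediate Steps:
L(O) = -3
R(Z, q) = 13 (R(Z, q) = 7 - 1*(-6) = 7 + 6 = 13)
g = 4 (g = (-3 + 5)**2 = 2**2 = 4)
sqrt(g - 3)*(-55 + (R(-4, -7) - 1*72)) = sqrt(4 - 3)*(-55 + (13 - 1*72)) = sqrt(1)*(-55 + (13 - 72)) = 1*(-55 - 59) = 1*(-114) = -114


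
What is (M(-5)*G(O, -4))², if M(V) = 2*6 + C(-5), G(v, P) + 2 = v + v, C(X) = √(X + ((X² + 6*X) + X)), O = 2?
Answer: 516 + 96*I*√15 ≈ 516.0 + 371.81*I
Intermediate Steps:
C(X) = √(X² + 8*X) (C(X) = √(X + (X² + 7*X)) = √(X² + 8*X))
G(v, P) = -2 + 2*v (G(v, P) = -2 + (v + v) = -2 + 2*v)
M(V) = 12 + I*√15 (M(V) = 2*6 + √(-5*(8 - 5)) = 12 + √(-5*3) = 12 + √(-15) = 12 + I*√15)
(M(-5)*G(O, -4))² = ((12 + I*√15)*(-2 + 2*2))² = ((12 + I*√15)*(-2 + 4))² = ((12 + I*√15)*2)² = (24 + 2*I*√15)²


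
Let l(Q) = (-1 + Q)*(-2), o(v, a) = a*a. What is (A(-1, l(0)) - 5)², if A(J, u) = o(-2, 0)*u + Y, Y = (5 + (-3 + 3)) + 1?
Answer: 1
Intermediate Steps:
o(v, a) = a²
l(Q) = 2 - 2*Q
Y = 6 (Y = (5 + 0) + 1 = 5 + 1 = 6)
A(J, u) = 6 (A(J, u) = 0²*u + 6 = 0*u + 6 = 0 + 6 = 6)
(A(-1, l(0)) - 5)² = (6 - 5)² = 1² = 1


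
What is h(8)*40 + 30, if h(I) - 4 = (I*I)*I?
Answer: 20670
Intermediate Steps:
h(I) = 4 + I**3 (h(I) = 4 + (I*I)*I = 4 + I**2*I = 4 + I**3)
h(8)*40 + 30 = (4 + 8**3)*40 + 30 = (4 + 512)*40 + 30 = 516*40 + 30 = 20640 + 30 = 20670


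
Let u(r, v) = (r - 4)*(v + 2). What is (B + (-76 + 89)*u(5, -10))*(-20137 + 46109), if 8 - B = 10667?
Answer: -279536636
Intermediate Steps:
B = -10659 (B = 8 - 1*10667 = 8 - 10667 = -10659)
u(r, v) = (-4 + r)*(2 + v)
(B + (-76 + 89)*u(5, -10))*(-20137 + 46109) = (-10659 + (-76 + 89)*(-8 - 4*(-10) + 2*5 + 5*(-10)))*(-20137 + 46109) = (-10659 + 13*(-8 + 40 + 10 - 50))*25972 = (-10659 + 13*(-8))*25972 = (-10659 - 104)*25972 = -10763*25972 = -279536636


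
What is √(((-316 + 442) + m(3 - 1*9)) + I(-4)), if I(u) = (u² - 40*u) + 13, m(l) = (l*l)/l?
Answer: √309 ≈ 17.578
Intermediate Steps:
m(l) = l (m(l) = l²/l = l)
I(u) = 13 + u² - 40*u
√(((-316 + 442) + m(3 - 1*9)) + I(-4)) = √(((-316 + 442) + (3 - 1*9)) + (13 + (-4)² - 40*(-4))) = √((126 + (3 - 9)) + (13 + 16 + 160)) = √((126 - 6) + 189) = √(120 + 189) = √309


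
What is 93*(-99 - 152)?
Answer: -23343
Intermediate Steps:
93*(-99 - 152) = 93*(-251) = -23343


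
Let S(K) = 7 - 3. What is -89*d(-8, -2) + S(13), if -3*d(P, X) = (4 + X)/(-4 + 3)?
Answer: -166/3 ≈ -55.333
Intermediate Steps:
d(P, X) = 4/3 + X/3 (d(P, X) = -(4 + X)/(3*(-4 + 3)) = -(4 + X)/(3*(-1)) = -(4 + X)*(-1)/3 = -(-4 - X)/3 = 4/3 + X/3)
S(K) = 4
-89*d(-8, -2) + S(13) = -89*(4/3 + (⅓)*(-2)) + 4 = -89*(4/3 - ⅔) + 4 = -89*⅔ + 4 = -178/3 + 4 = -166/3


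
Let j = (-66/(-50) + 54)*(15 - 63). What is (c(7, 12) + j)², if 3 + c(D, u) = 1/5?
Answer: 4416134116/625 ≈ 7.0658e+6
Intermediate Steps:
c(D, u) = -14/5 (c(D, u) = -3 + 1/5 = -3 + ⅕ = -14/5)
j = -66384/25 (j = (-66*(-1/50) + 54)*(-48) = (33/25 + 54)*(-48) = (1383/25)*(-48) = -66384/25 ≈ -2655.4)
(c(7, 12) + j)² = (-14/5 - 66384/25)² = (-66454/25)² = 4416134116/625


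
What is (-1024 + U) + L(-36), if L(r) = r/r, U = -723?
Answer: -1746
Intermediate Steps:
L(r) = 1
(-1024 + U) + L(-36) = (-1024 - 723) + 1 = -1747 + 1 = -1746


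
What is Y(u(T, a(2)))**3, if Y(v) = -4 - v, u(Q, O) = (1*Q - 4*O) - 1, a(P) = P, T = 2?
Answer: 27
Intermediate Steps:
u(Q, O) = -1 + Q - 4*O (u(Q, O) = (Q - 4*O) - 1 = -1 + Q - 4*O)
Y(u(T, a(2)))**3 = (-4 - (-1 + 2 - 4*2))**3 = (-4 - (-1 + 2 - 8))**3 = (-4 - 1*(-7))**3 = (-4 + 7)**3 = 3**3 = 27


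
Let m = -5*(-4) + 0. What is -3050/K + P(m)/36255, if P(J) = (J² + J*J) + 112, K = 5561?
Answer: -35168706/67204685 ≈ -0.52331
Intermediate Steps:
m = 20 (m = 20 + 0 = 20)
P(J) = 112 + 2*J² (P(J) = (J² + J²) + 112 = 2*J² + 112 = 112 + 2*J²)
-3050/K + P(m)/36255 = -3050/5561 + (112 + 2*20²)/36255 = -3050*1/5561 + (112 + 2*400)*(1/36255) = -3050/5561 + (112 + 800)*(1/36255) = -3050/5561 + 912*(1/36255) = -3050/5561 + 304/12085 = -35168706/67204685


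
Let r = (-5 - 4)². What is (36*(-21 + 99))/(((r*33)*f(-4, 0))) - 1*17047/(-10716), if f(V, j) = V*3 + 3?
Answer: 4691471/3182652 ≈ 1.4741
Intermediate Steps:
f(V, j) = 3 + 3*V (f(V, j) = 3*V + 3 = 3 + 3*V)
r = 81 (r = (-9)² = 81)
(36*(-21 + 99))/(((r*33)*f(-4, 0))) - 1*17047/(-10716) = (36*(-21 + 99))/(((81*33)*(3 + 3*(-4)))) - 1*17047/(-10716) = (36*78)/((2673*(3 - 12))) - 17047*(-1/10716) = 2808/((2673*(-9))) + 17047/10716 = 2808/(-24057) + 17047/10716 = 2808*(-1/24057) + 17047/10716 = -104/891 + 17047/10716 = 4691471/3182652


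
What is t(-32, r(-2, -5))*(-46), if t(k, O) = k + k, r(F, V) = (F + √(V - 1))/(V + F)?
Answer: 2944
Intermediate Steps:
r(F, V) = (F + √(-1 + V))/(F + V)
t(k, O) = 2*k
t(-32, r(-2, -5))*(-46) = (2*(-32))*(-46) = -64*(-46) = 2944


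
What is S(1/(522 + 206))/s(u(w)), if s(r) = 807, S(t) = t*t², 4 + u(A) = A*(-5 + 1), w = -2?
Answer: 1/311363480064 ≈ 3.2117e-12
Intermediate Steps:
u(A) = -4 - 4*A (u(A) = -4 + A*(-5 + 1) = -4 + A*(-4) = -4 - 4*A)
S(t) = t³
S(1/(522 + 206))/s(u(w)) = (1/(522 + 206))³/807 = (1/728)³*(1/807) = (1/385828352)*(1/807) = 1/311363480064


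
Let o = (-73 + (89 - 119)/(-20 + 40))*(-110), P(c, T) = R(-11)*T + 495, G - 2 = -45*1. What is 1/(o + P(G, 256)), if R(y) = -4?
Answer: 1/7666 ≈ 0.00013045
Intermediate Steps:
G = -43 (G = 2 - 45*1 = 2 - 45 = -43)
P(c, T) = 495 - 4*T (P(c, T) = -4*T + 495 = 495 - 4*T)
o = 8195 (o = (-73 - 30/20)*(-110) = (-73 - 30*1/20)*(-110) = (-73 - 3/2)*(-110) = -149/2*(-110) = 8195)
1/(o + P(G, 256)) = 1/(8195 + (495 - 4*256)) = 1/(8195 + (495 - 1024)) = 1/(8195 - 529) = 1/7666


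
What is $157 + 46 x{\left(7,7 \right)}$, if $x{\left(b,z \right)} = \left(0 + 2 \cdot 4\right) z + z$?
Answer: $3055$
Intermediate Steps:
$x{\left(b,z \right)} = 9 z$ ($x{\left(b,z \right)} = \left(0 + 8\right) z + z = 8 z + z = 9 z$)
$157 + 46 x{\left(7,7 \right)} = 157 + 46 \cdot 9 \cdot 7 = 157 + 46 \cdot 63 = 157 + 2898 = 3055$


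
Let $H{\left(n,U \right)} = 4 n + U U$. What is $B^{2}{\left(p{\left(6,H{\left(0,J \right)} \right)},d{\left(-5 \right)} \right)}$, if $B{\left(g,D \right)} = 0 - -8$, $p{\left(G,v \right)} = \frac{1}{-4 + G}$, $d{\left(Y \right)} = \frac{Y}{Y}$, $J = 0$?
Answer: $64$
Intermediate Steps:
$d{\left(Y \right)} = 1$
$H{\left(n,U \right)} = U^{2} + 4 n$ ($H{\left(n,U \right)} = 4 n + U^{2} = U^{2} + 4 n$)
$B{\left(g,D \right)} = 8$ ($B{\left(g,D \right)} = 0 + 8 = 8$)
$B^{2}{\left(p{\left(6,H{\left(0,J \right)} \right)},d{\left(-5 \right)} \right)} = 8^{2} = 64$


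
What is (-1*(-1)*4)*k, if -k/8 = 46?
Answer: -1472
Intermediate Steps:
k = -368 (k = -8*46 = -368)
(-1*(-1)*4)*k = (-1*(-1)*4)*(-368) = (1*4)*(-368) = 4*(-368) = -1472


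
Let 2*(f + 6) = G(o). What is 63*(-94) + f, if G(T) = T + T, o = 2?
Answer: -5926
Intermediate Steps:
G(T) = 2*T
f = -4 (f = -6 + (2*2)/2 = -6 + (½)*4 = -6 + 2 = -4)
63*(-94) + f = 63*(-94) - 4 = -5922 - 4 = -5926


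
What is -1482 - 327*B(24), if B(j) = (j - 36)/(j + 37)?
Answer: -86478/61 ≈ -1417.7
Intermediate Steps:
B(j) = (-36 + j)/(37 + j)
-1482 - 327*B(24) = -1482 - 327*(-36 + 24)/(37 + 24) = -1482 - 327*(-12)/61 = -1482 - 327*(-12/61) = -1482 + 3924/61 = -86478/61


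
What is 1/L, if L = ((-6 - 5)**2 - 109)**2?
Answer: 1/144 ≈ 0.0069444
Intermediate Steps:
L = 144 (L = ((-11)**2 - 109)**2 = (121 - 109)**2 = 12**2 = 144)
1/L = 1/144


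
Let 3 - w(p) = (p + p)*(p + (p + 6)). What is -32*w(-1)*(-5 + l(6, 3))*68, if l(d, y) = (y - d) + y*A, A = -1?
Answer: 263296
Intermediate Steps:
w(p) = 3 - 2*p*(6 + 2*p) (w(p) = 3 - (p + p)*(p + (p + 6)) = 3 - 2*p*(p + (6 + p)) = 3 - 2*p*(6 + 2*p))
l(d, y) = -d (l(d, y) = (y - d) + y*(-1) = (y - d) - y = -d)
-32*w(-1)*(-5 + l(6, 3))*68 = -32*(3 - 12*(-1) - 4*(-1)²)*(-5 - 1*6)*68 = -32*(3 + 12 - 4*1)*(-5 - 6)*68 = -32*(3 + 12 - 4)*(-11)*68 = -352*(-11)*68 = -32*(-121)*68 = 3872*68 = 263296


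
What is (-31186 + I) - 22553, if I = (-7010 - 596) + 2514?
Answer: -58831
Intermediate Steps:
I = -5092 (I = -7606 + 2514 = -5092)
(-31186 + I) - 22553 = (-31186 - 5092) - 22553 = -36278 - 22553 = -58831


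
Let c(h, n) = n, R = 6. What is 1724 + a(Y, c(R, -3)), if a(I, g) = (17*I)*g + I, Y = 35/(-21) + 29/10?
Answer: 4987/3 ≈ 1662.3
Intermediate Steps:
Y = 37/30 (Y = 35*(-1/21) + 29*(1/10) = -5/3 + 29/10 = 37/30 ≈ 1.2333)
a(I, g) = I + 17*I*g (a(I, g) = 17*I*g + I = I + 17*I*g)
1724 + a(Y, c(R, -3)) = 1724 + 37*(1 + 17*(-3))/30 = 1724 + 37*(1 - 51)/30 = 1724 + (37/30)*(-50) = 1724 - 185/3 = 4987/3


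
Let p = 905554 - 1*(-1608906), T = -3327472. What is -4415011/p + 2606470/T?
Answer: -139767697621/55044705560 ≈ -2.5392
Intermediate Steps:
p = 2514460 (p = 905554 + 1608906 = 2514460)
-4415011/p + 2606470/T = -4415011/2514460 + 2606470/(-3327472) = -4415011*1/2514460 + 2606470*(-1/3327472) = -232369/132340 - 1303235/1663736 = -139767697621/55044705560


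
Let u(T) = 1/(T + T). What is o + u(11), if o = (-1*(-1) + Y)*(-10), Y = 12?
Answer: -2859/22 ≈ -129.95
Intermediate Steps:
u(T) = 1/(2*T)
o = -130 (o = (-1*(-1) + 12)*(-10) = (1 + 12)*(-10) = 13*(-10) = -130)
o + u(11) = -130 + (½)/11 = -130 + (½)*(1/11) = -130 + 1/22 = -2859/22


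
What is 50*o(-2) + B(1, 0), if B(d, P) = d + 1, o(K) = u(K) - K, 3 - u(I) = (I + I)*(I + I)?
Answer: -548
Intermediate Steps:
u(I) = 3 - 4*I² (u(I) = 3 - (I + I)*(I + I) = 3 - 2*I*2*I = 3 - 4*I²)
o(K) = 3 - K - 4*K² (o(K) = (3 - 4*K²) - K = 3 - K - 4*K²)
B(d, P) = 1 + d
50*o(-2) + B(1, 0) = 50*(3 - 1*(-2) - 4*(-2)²) + (1 + 1) = 50*(3 + 2 - 4*4) + 2 = 50*(3 + 2 - 16) + 2 = 50*(-11) + 2 = -550 + 2 = -548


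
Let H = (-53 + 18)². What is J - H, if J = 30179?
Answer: 28954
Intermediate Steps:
H = 1225 (H = (-35)² = 1225)
J - H = 30179 - 1*1225 = 30179 - 1225 = 28954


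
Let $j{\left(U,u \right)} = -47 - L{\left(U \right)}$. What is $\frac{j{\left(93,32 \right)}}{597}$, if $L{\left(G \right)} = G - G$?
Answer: $- \frac{47}{597} \approx -0.078727$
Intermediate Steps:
$L{\left(G \right)} = 0$
$j{\left(U,u \right)} = -47$ ($j{\left(U,u \right)} = -47 - 0 = -47 + 0 = -47$)
$\frac{j{\left(93,32 \right)}}{597} = - \frac{47}{597}$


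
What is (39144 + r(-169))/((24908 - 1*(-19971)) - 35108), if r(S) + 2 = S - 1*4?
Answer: 38969/9771 ≈ 3.9882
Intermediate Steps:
r(S) = -6 + S (r(S) = -2 + (S - 1*4) = -2 + (S - 4) = -2 + (-4 + S) = -6 + S)
(39144 + r(-169))/((24908 - 1*(-19971)) - 35108) = (39144 + (-6 - 169))/((24908 - 1*(-19971)) - 35108) = (39144 - 175)/((24908 + 19971) - 35108) = 38969/(44879 - 35108) = 38969/9771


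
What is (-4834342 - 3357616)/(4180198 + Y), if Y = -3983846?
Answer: -4095979/98176 ≈ -41.721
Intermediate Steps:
(-4834342 - 3357616)/(4180198 + Y) = (-4834342 - 3357616)/(4180198 - 3983846) = -8191958/196352 = -8191958*1/196352 = -4095979/98176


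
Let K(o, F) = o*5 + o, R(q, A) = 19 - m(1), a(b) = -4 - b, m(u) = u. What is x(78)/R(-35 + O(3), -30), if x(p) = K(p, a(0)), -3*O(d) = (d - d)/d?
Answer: 26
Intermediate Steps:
O(d) = 0 (O(d) = -(d - d)/(3*d) = -0/d = -⅓*0 = 0)
R(q, A) = 18 (R(q, A) = 19 - 1*1 = 19 - 1 = 18)
K(o, F) = 6*o (K(o, F) = 5*o + o = 6*o)
x(p) = 6*p
x(78)/R(-35 + O(3), -30) = (6*78)/18 = 468*(1/18) = 26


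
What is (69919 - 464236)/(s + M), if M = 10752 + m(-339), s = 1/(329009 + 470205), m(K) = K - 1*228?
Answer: -315143666838/8139994591 ≈ -38.715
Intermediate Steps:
m(K) = -228 + K (m(K) = K - 228 = -228 + K)
s = 1/799214 ≈ 1.2512e-6
M = 10185 (M = 10752 + (-228 - 339) = 10752 - 567 = 10185)
(69919 - 464236)/(s + M) = (69919 - 464236)/(1/799214 + 10185) = -394317/8139994591/799214 = -394317*799214/8139994591 = -315143666838/8139994591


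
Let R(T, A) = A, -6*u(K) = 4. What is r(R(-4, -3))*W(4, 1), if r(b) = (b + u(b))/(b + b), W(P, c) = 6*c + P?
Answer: 55/9 ≈ 6.1111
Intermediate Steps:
u(K) = -⅔ (u(K) = -⅙*4 = -⅔)
W(P, c) = P + 6*c
r(b) = (-⅔ + b)/(2*b) (r(b) = (b - ⅔)/(b + b) = (-⅔ + b)/((2*b)) = (-⅔ + b)*(1/(2*b)) = (-⅔ + b)/(2*b))
r(R(-4, -3))*W(4, 1) = ((⅙)*(-2 + 3*(-3))/(-3))*(4 + 6*1) = ((⅙)*(-⅓)*(-2 - 9))*(4 + 6) = ((⅙)*(-⅓)*(-11))*10 = (11/18)*10 = 55/9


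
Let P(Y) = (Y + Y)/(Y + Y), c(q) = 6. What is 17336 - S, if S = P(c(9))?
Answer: 17335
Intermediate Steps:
P(Y) = 1 (P(Y) = (2*Y)/((2*Y)) = (2*Y)*(1/(2*Y)) = 1)
S = 1
17336 - S = 17336 - 1*1 = 17336 - 1 = 17335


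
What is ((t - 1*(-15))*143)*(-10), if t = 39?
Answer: -77220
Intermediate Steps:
((t - 1*(-15))*143)*(-10) = ((39 - 1*(-15))*143)*(-10) = ((39 + 15)*143)*(-10) = (54*143)*(-10) = 7722*(-10) = -77220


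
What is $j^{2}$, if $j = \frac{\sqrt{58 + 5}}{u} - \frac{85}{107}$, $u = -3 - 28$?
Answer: $\frac{7664512}{11002489} + \frac{510 \sqrt{7}}{3317} \approx 1.1034$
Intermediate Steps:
$u = -31$
$j = - \frac{85}{107} - \frac{3 \sqrt{7}}{31}$ ($j = \frac{\sqrt{58 + 5}}{-31} - \frac{85}{107} = \sqrt{63} \left(- \frac{1}{31}\right) - \frac{85}{107} = 3 \sqrt{7} \left(- \frac{1}{31}\right) - \frac{85}{107} = - \frac{3 \sqrt{7}}{31} - \frac{85}{107} = - \frac{85}{107} - \frac{3 \sqrt{7}}{31} \approx -1.0504$)
$j^{2} = \left(- \frac{85}{107} - \frac{3 \sqrt{7}}{31}\right)^{2}$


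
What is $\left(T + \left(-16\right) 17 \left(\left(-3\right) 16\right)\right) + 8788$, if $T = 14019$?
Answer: $35863$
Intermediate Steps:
$\left(T + \left(-16\right) 17 \left(\left(-3\right) 16\right)\right) + 8788 = \left(14019 + \left(-16\right) 17 \left(\left(-3\right) 16\right)\right) + 8788 = \left(14019 - -13056\right) + 8788 = \left(14019 + 13056\right) + 8788 = 27075 + 8788 = 35863$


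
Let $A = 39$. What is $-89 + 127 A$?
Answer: $4864$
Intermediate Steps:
$-89 + 127 A = -89 + 127 \cdot 39 = -89 + 4953 = 4864$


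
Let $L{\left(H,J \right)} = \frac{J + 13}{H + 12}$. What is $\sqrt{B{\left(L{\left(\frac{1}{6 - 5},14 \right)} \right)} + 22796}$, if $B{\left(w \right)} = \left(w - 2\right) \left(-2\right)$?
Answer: $\frac{\sqrt{3852498}}{13} \approx 150.98$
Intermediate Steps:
$L{\left(H,J \right)} = \frac{13 + J}{12 + H}$
$B{\left(w \right)} = 4 - 2 w$ ($B{\left(w \right)} = \left(-2 + w\right) \left(-2\right) = 4 - 2 w$)
$\sqrt{B{\left(L{\left(\frac{1}{6 - 5},14 \right)} \right)} + 22796} = \sqrt{\left(4 - 2 \frac{13 + 14}{12 + \frac{1}{6 - 5}}\right) + 22796} = \sqrt{\left(4 - 2 \frac{1}{12 + 1^{-1}} \cdot 27\right) + 22796} = \sqrt{\left(4 - 2 \frac{1}{12 + 1} \cdot 27\right) + 22796} = \sqrt{\left(4 - 2 \cdot \frac{1}{13} \cdot 27\right) + 22796} = \sqrt{\left(4 - \frac{54}{13}\right) + 22796} = \sqrt{- \frac{2}{13} + 22796} = \sqrt{\frac{296346}{13}} = \frac{\sqrt{3852498}}{13}$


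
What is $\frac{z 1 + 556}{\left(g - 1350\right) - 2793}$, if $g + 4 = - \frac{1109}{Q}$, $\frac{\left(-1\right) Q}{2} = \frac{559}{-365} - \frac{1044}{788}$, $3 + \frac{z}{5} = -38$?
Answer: $- \frac{48060792}{594410239} \approx -0.080855$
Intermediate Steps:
$z = -205$ ($z = -15 + 5 \left(-38\right) = -15 - 190 = -205$)
$Q = \frac{410776}{71905}$ ($Q = - 2 \left(\frac{559}{-365} - \frac{1044}{788}\right) = - 2 \left(559 \left(- \frac{1}{365}\right) - \frac{261}{197}\right) = - 2 \left(- \frac{559}{365} - \frac{261}{197}\right) = \left(-2\right) \left(- \frac{205388}{71905}\right) = \frac{410776}{71905} \approx 5.7128$)
$g = - \frac{81385749}{410776}$ ($g = -4 - \frac{1109}{\frac{410776}{71905}} = -4 - \frac{79742645}{410776} = - \frac{81385749}{410776} \approx -198.13$)
$\frac{z 1 + 556}{\left(g - 1350\right) - 2793} = \frac{\left(-205\right) 1 + 556}{\left(- \frac{81385749}{410776} - 1350\right) - 2793} = \frac{-205 + 556}{\left(- \frac{81385749}{410776} - 1350\right) - 2793} = \frac{351}{- \frac{635933349}{410776} - 2793} = \frac{351}{- \frac{1783230717}{410776}} = 351 \left(- \frac{410776}{1783230717}\right) = - \frac{48060792}{594410239}$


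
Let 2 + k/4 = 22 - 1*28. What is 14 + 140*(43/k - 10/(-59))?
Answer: -70987/472 ≈ -150.40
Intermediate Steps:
k = -32 (k = -8 + 4*(22 - 1*28) = -8 + 4*(22 - 28) = -8 + 4*(-6) = -8 - 24 = -32)
14 + 140*(43/k - 10/(-59)) = 14 + 140*(43/(-32) - 10/(-59)) = 14 + 140*(43*(-1/32) - 10*(-1/59)) = 14 + 140*(-43/32 + 10/59) = 14 + 140*(-2217/1888) = 14 - 77595/472 = -70987/472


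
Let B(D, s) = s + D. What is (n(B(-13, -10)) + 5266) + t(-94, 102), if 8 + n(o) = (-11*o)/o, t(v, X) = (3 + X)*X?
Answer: 15957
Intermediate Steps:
B(D, s) = D + s
t(v, X) = X*(3 + X)
n(o) = -19 (n(o) = -8 + (-11*o)/o = -8 - 11 = -19)
(n(B(-13, -10)) + 5266) + t(-94, 102) = (-19 + 5266) + 102*(3 + 102) = 5247 + 102*105 = 5247 + 10710 = 15957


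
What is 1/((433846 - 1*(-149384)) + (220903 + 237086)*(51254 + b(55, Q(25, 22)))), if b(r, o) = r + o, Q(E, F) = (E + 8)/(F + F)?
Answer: 4/93999537291 ≈ 4.2553e-11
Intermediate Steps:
Q(E, F) = (8 + E)/(2*F) (Q(E, F) = (8 + E)/((2*F)) = (8 + E)*(1/(2*F)) = (8 + E)/(2*F))
b(r, o) = o + r
1/((433846 - 1*(-149384)) + (220903 + 237086)*(51254 + b(55, Q(25, 22)))) = 1/((433846 - 1*(-149384)) + (220903 + 237086)*(51254 + ((½)*(8 + 25)/22 + 55))) = 1/((433846 + 149384) + 457989*(51254 + ((½)*(1/22)*33 + 55))) = 1/(583230 + 457989*(51254 + (¾ + 55))) = 1/(583230 + 457989*(51254 + 223/4)) = 1/(583230 + 457989*(205239/4)) = 1/(583230 + 93997204371/4) = 1/(93999537291/4) = 4/93999537291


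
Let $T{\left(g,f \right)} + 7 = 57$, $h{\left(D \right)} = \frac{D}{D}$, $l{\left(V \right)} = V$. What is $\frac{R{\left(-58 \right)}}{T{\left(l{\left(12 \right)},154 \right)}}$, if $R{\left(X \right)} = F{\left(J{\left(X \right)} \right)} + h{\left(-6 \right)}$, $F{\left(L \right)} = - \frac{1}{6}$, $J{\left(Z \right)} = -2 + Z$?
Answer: $\frac{1}{60} \approx 0.016667$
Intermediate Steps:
$F{\left(L \right)} = - \frac{1}{6}$ ($F{\left(L \right)} = \left(-1\right) \frac{1}{6} = - \frac{1}{6}$)
$h{\left(D \right)} = 1$
$R{\left(X \right)} = \frac{5}{6}$ ($R{\left(X \right)} = - \frac{1}{6} + 1 = \frac{5}{6}$)
$T{\left(g,f \right)} = 50$ ($T{\left(g,f \right)} = -7 + 57 = 50$)
$\frac{R{\left(-58 \right)}}{T{\left(l{\left(12 \right)},154 \right)}} = \frac{5}{6 \cdot 50} = \frac{5}{6} \cdot \frac{1}{50} = \frac{1}{60}$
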